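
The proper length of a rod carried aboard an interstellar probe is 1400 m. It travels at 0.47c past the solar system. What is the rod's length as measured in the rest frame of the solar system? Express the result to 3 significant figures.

γ = 1/√(1 − β²) = 1/√(1 − 0.2209) = 1/√0.7791 = 1/0.882666 = 1.1329.
Along the direction of motion the measured length is L₀/γ = 1400/1.1329 = 1240 m.

1240 m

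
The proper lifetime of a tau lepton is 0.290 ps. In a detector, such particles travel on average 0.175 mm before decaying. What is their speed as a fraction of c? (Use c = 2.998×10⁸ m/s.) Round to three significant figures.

0.896c

Lab distance = (lab lifetime)·v = γτ·βc, so βγ = d/(cτ) = 1.750×10^-4/(2.998×10⁸ × 2.900×10^-13) = 2.0128.
With βγ = 2.0128: γ² = 1 + (βγ)² = 5.05136, and β = (βγ)/γ = 2.0128/2.24752 = 0.896.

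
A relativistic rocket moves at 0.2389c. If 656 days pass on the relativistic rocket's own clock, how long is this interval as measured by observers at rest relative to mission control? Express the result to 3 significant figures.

Lorentz factor: γ = (1 − 0.05707321)^(−1/2) = 1.0298.
Time dilation: Δt = γ·Δτ = 1.0298 × 656 = 676 days.

676 days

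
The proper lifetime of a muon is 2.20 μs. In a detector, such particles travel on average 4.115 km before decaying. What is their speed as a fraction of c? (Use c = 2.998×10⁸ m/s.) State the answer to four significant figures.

0.9874c

d = βγcτ ⇒ βγ = d/(cτ) = 4115 m / (659.56 m) = 6.239.
β = (βγ)/√(1+(βγ)²) = 6.239/√39.9251 = 0.9874.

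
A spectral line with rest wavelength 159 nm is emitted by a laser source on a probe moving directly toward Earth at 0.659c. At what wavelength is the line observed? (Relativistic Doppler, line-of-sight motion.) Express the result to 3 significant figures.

Relativistic Doppler for wavelength: λ_obs = λ_src · √((1−β)/(1+β)).
With β = 0.659: factor = √(0.341/1.659) = 0.45337.
λ_obs = 159 × 0.45337 = 72.1 nm.

72.1 nm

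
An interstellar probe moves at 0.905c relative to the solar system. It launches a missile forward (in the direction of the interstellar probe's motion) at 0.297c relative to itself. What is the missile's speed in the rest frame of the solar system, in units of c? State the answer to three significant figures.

0.947c

In units of c, u = (u' + v)/(1 + u'v) with u' = 0.297 and v = 0.905.
Numerator: 0.297 + 0.905 = 1.202. Denominator: 1 + (0.297)(0.905) = 1.268785.
u = 1.202/1.268785 = 0.94736, so the speed is 0.947c.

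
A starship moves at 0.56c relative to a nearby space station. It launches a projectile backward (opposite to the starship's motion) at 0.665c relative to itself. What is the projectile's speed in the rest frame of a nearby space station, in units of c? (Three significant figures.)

0.167c

In units of c, u = (u' + v)/(1 + u'v) with u' = −0.665 and v = 0.56.
Numerator: −0.665 + 0.56 = −0.105. Denominator: 1 + (−0.665)(0.56) = 0.6276.
u = −0.105/0.6276 = −0.1673, so the speed is 0.167c.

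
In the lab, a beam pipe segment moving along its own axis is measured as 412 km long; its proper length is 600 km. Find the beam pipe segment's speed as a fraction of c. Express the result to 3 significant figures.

0.727c

Length contraction gives γ = L₀/L = 600/412 = 1.4563.
β = √(1 − 1/γ²) = √0.528482 = 0.727.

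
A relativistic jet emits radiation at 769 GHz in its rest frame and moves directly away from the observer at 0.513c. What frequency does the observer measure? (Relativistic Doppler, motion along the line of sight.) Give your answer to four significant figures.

Relativistic Doppler (source moving away): f_obs = f_src · √((1−β)/(1+β)).
With β = 0.513: factor = √(0.487/1.513) = 0.56734.
f_obs = 769 × 0.56734 = 436.3 GHz.

436.3 GHz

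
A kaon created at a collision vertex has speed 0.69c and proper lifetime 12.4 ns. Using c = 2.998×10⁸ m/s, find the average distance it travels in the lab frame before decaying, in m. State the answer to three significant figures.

3.54 m

With β = 0.69, γ = 1/√(1 − 0.69²) = 1/√0.5239 = 1.3816.
Lab-frame lifetime: Δt = γτ = 1.3816 × 12.4 ns = 17.132 ns.
Distance: d = vΔt = 0.69 × 2.998×10⁸ m/s × 1.7132×10^-8 s = 3.54 m.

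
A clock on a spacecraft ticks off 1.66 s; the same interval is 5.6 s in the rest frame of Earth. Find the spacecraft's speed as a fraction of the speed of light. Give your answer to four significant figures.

0.9551c

γ = Δt/Δτ = 5.6/1.66 = 3.3735.
β = √(1 − 1/γ²) = √(1 − 0.0878696) = √0.9121304 = 0.9551.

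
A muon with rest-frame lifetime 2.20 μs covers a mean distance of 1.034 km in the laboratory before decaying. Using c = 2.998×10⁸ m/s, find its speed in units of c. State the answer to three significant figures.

0.843c

Let x = d/(cτ) = 1034 m / (2.998×10⁸ m/s × 2.200×10^-6 s) = 1.5677. Since d = βγcτ, x = βγ = β/√(1−β²).
Solving: β² = x²/(1+x²) = 2.45768/3.45768 = 0.710789, so β = 0.843.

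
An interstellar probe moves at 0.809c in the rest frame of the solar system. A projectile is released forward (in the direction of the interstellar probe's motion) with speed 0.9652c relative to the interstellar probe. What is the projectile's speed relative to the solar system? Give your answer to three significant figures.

In units of c, u = (u' + v)/(1 + u'v) with u' = 0.9652 and v = 0.809.
Numerator: 0.9652 + 0.809 = 1.7742. Denominator: 1 + (0.9652)(0.809) = 1.7808468.
u = 1.7742/1.7808468 = 0.99627, so the speed is 0.996c.

0.996c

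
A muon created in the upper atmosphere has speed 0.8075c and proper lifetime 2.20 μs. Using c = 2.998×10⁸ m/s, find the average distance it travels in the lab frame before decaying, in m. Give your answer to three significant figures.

903 m

γ = 1/√(1 − β²) = 1/√(1 − 0.65205625) = 1/√0.34794375 = 1/0.589868 = 1.6953.
Lab-frame lifetime: Δt = γτ = 1.6953 × 2.20 μs = 3.7297 μs.
Distance: d = vΔt = 0.8075 × 2.998×10⁸ m/s × 3.7297×10^-6 s = 903 m.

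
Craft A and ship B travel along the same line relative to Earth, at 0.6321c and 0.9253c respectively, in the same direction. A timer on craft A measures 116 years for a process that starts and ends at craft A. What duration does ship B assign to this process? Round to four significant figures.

163.9 years

The velocity of craft A relative to ship B is (0.6321 − 0.9253)c / (1 − 0.6321×0.9253) = −0.70631c; relative speed 0.70631c.
γ for this relative speed: γ = 1/√(1 − 0.498874) = 1.4126.
The clock on craft A records proper time, so ship B measures Δt = γΔτ = 1.4126 × 116 = 163.9 years.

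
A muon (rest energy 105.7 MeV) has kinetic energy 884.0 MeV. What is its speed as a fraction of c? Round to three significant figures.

γ = 1 + K/(mc²) = 1 + 884.0/105.7 = 9.3633.
β = √(1 − 1/γ²) = √(1 − 0.0114062) = √0.9885938 = 0.994.

0.994c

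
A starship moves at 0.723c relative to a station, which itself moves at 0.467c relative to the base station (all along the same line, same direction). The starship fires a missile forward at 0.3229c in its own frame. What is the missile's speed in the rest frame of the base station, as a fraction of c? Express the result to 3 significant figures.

0.942c

Apply u = (u'+v)/(1+u'v) twice. Missile in the station frame: (0.3229+0.723)/(1+0.3229·0.723) = 1.0459/1.2334567 = 0.84794c.
That velocity, transformed to the rest frame of the base station: (0.84794+0.467)/(1+0.84794·0.467) = 1.31494/1.39598798 = 0.94194c.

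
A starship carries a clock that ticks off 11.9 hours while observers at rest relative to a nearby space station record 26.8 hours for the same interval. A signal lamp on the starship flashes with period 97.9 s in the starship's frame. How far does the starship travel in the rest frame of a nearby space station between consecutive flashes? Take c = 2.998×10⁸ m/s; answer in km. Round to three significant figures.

The time-dilation ratio gives γ = 26.8/11.9 = 2.2521.
β = √(1 − 1/γ²) = 0.89601. Lab-frame period = γτ = 2.2521×97.9 s = 220.48 s. Distance = βc × γτ = 0.89601 × 2.998×10⁸ m/s × 220.48 s = 5.9226×10^10 m = 5.92×10^7 km.

5.92×10^7 km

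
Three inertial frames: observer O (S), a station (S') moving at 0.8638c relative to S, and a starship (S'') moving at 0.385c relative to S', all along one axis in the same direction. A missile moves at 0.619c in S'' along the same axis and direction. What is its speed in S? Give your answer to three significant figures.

Apply u = (u'+v)/(1+u'v) twice. Missile in the station frame: (0.619+0.385)/(1+0.619·0.385) = 1.004/1.238315 = 0.81078c.
That velocity, transformed to the rest frame of observer O: (0.81078+0.8638)/(1+0.81078·0.8638) = 1.67458/1.700351764 = 0.98484c.

0.985c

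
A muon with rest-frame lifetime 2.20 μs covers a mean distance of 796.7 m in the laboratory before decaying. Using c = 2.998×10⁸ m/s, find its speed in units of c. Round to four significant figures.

Lab distance = (lab lifetime)·v = γτ·βc, so βγ = d/(cτ) = 796.7/(2.998×10⁸ × 2.200×10^-6) = 1.2079.
With βγ = 1.2079: γ² = 1 + (βγ)² = 2.45902, and β = (βγ)/γ = 1.2079/1.56813 = 0.7703.

0.7703c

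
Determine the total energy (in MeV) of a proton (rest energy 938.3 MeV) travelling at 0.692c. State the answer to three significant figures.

1300 MeV

With β = 0.692, γ = 1/√(1 − 0.692²) = 1/√0.521136 = 1.3852.
Total energy: E = γmc² = 1.3852 × 938.3 MeV = 1300 MeV.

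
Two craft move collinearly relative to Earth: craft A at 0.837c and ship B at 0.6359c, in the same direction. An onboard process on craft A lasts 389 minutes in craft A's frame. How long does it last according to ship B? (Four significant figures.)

430.9 minutes

Speed of craft A in ship B's frame: u = (v_A − v_B)/(1 − v_A v_B/c²) = (0.837 − 0.6359)/(1 − 0.837×0.6359) = 0.2011/0.4677517 = 0.42993; |u| = 0.42993c.
At |u| = 0.42993c, γ = (1 − 0.18484)^(−1/2) = 1.1076.
Craft A's interval is proper; time dilation gives Δt_B = γΔτ = 1.1076 × 389 minutes = 430.9 minutes.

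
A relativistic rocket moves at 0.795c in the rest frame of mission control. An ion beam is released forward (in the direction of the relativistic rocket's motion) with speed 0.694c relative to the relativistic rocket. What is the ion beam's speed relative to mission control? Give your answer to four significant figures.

Relativistic velocity addition: u = (u' + v)/(1 + u'v/c²), with u' = 0.694c and v = 0.795c.
Numerator: 0.694 + 0.795 = 1.489. Denominator: 1 + (0.694)(0.795) = 1.55173.
u = 1.489/1.55173 = 0.95957, so the speed is 0.9596c.

0.9596c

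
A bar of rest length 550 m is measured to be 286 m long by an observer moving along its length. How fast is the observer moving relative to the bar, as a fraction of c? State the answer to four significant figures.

Length contraction gives γ = L₀/L = 550/286 = 1.9231.
β = √(1 − 1/γ²) = √0.729606 = 0.8542.

0.8542c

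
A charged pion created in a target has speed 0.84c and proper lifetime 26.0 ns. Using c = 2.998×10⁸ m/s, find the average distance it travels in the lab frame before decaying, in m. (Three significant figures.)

β² = 0.7056, so γ = 1/√0.2944 = 1.843.
Lab-frame lifetime: Δt = γτ = 1.843 × 26.0 ns = 47.918 ns.
Distance: d = vΔt = 0.84 × 2.998×10⁸ m/s × 4.7918×10^-8 s = 12.1 m.

12.1 m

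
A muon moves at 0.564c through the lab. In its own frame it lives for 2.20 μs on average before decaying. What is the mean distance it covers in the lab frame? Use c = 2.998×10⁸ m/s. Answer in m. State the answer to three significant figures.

With β = 0.564, γ = 1/√(1 − 0.564²) = 1/√0.681904 = 1.211.
Lab-frame lifetime: Δt = γτ = 1.211 × 2.20 μs = 2.6642 μs.
Distance: d = vΔt = 0.564 × 2.998×10⁸ m/s × 2.6642×10^-6 s = 450 m.

450 m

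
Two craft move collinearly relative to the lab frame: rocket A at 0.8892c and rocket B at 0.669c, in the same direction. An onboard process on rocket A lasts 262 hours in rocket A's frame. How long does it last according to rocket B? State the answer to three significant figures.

312 hours

The velocity of rocket A relative to rocket B is (0.8892 − 0.669)c / (1 − 0.8892×0.669) = 0.54354c; relative speed 0.54354c.
At |u| = 0.54354c, γ = (1 − 0.295436)^(−1/2) = 1.1914.
The clock on rocket A records proper time, so rocket B measures Δt = γΔτ = 1.1914 × 262 = 312 hours.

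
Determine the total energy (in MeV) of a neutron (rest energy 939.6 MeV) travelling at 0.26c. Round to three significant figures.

973 MeV

With β = 0.26, γ = 1/√(1 − 0.26²) = 1/√0.9324 = 1.0356.
Total energy: E = γmc² = 1.0356 × 939.6 MeV = 973 MeV.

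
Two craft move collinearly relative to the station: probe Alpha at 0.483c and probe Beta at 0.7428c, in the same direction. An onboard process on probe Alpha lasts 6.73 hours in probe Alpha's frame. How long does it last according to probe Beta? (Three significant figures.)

Speed of probe Alpha in probe Beta's frame: u = (v_A − v_B)/(1 − v_A v_B/c²) = (0.483 − 0.7428)/(1 − 0.483×0.7428) = −0.2598/0.6412276 = −0.40516; |u| = 0.40516c.
At |u| = 0.40516c, γ = (1 − 0.164155)^(−1/2) = 1.0938.
The clock on probe Alpha records proper time, so probe Beta measures Δt = γΔτ = 1.0938 × 6.73 = 7.36 hours.

7.36 hours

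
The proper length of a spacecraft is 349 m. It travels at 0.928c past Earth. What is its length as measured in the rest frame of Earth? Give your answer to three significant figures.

130 m

γ = 1/√(1 − β²) = 1/√(1 − 0.861184) = 1/√0.138816 = 1/0.37258 = 2.684.
Length contraction: L = L₀/γ = 349/2.684 = 130 m.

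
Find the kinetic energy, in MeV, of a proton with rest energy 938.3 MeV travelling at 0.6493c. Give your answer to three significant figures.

295 MeV

Lorentz factor: γ = (1 − 0.42159049)^(−1/2) = 1.31487.
Kinetic energy: K = (γ − 1)mc² = (1.31487 − 1) × 938.3 MeV = 0.31487 × 938.3 = 295 MeV.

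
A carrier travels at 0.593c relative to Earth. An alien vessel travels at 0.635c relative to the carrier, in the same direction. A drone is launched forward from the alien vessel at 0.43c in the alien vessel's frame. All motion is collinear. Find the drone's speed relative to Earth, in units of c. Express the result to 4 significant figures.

0.9555c

First combine the drone and alien vessel (S''→S'): u₁ = (0.43 + 0.635)/(1 + 0.43×0.635) = 1.065/1.27305 = 0.83657.
Then combine with the carrier (S'→S): u = (0.83657 + 0.593)/(1 + 0.83657×0.593) = 1.42957/1.49608601 = 0.95554.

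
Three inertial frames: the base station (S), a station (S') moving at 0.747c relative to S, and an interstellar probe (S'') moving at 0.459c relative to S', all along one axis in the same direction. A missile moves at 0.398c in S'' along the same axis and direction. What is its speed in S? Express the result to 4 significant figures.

0.9548c

Apply u = (u'+v)/(1+u'v) twice. Missile in the station frame: (0.398+0.459)/(1+0.398·0.459) = 0.857/1.182682 = 0.72462c.
That velocity, transformed to the rest frame of the base station: (0.72462+0.747)/(1+0.72462·0.747) = 1.47162/1.54129114 = 0.9548c.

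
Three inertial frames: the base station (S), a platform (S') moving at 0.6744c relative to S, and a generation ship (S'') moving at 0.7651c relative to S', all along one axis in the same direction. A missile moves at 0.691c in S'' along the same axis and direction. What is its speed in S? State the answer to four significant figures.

0.9906c

Compose velocities in two stages. Stage 1 (into S'): u₁ = (0.691+0.7651)/(1+0.691×0.7651) = 0.95252.
Stage 2 (into S): u = (0.95252+0.6744)/(1+0.95252×0.6744) = 0.99059, so the speed is 0.9906c.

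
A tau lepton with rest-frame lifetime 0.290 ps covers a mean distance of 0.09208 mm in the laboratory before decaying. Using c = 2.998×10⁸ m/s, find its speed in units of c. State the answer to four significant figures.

0.7271c

Lab distance = (lab lifetime)·v = γτ·βc, so βγ = d/(cτ) = 9.208×10^-5/(2.998×10⁸ × 2.900×10^-13) = 1.0591.
With βγ = 1.0591: γ² = 1 + (βγ)² = 2.12169, and β = (βγ)/γ = 1.0591/1.4566 = 0.7271.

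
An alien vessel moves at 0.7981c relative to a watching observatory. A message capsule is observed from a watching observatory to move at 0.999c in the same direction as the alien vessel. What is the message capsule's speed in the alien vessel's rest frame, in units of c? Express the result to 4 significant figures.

Transform to the alien vessel's frame: u' = (u − v)/(1 − uv/c²).
u' = (0.999 − 0.7981)/(1 − 0.999×0.7981) = 0.2009/0.2026981 = 0.99113.
Speed in the alien vessel's frame: 0.9911c (in the same direction).

0.9911c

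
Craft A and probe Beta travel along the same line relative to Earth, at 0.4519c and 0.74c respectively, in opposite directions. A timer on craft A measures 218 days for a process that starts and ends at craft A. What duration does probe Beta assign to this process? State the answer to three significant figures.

485 days

Speed of craft A in probe Beta's frame: u = (v_A + v_B)/(1 + v_A v_B/c²) = (0.4519 + 0.74)/(1 + 0.4519×0.74) = 1.1919/1.334406 = 0.89321; |u| = 0.89321c.
γ for this relative speed: γ = 1/√(1 − 0.797824) = 2.224.
The clock on craft A records proper time, so probe Beta measures Δt = γΔτ = 2.224 × 218 = 485 days.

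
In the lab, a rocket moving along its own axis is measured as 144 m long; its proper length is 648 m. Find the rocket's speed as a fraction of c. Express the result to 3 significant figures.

Length contraction gives γ = L₀/L = 648/144 = 4.5.
β = √(1 − 1/γ²) = √0.950617 = 0.975.

0.975c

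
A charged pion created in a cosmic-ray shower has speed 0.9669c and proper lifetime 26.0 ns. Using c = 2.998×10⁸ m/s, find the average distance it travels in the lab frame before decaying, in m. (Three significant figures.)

29.5 m

Lorentz factor: γ = (1 − 0.93489561)^(−1/2) = 3.9192.
Lab-frame lifetime: Δt = γτ = 3.9192 × 26.0 ns = 101.9 ns.
Distance: d = vΔt = 0.9669 × 2.998×10⁸ m/s × 1.0190×10^-7 s = 29.5 m.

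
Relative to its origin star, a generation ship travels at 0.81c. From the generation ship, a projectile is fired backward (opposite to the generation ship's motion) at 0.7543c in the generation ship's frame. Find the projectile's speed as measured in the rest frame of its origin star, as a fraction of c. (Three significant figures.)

0.143c

In units of c, u = (u' + v)/(1 + u'v) with u' = −0.7543 and v = 0.81.
Numerator: −0.7543 + 0.81 = 0.0557. Denominator: 1 + (−0.7543)(0.81) = 0.389017.
u = 0.0557/0.389017 = 0.14318, so the speed is 0.143c.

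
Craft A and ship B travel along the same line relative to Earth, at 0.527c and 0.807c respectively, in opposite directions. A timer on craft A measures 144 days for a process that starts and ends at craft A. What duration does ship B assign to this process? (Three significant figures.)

Transform craft A's velocity into ship B's frame: (0.527 + 0.807)/(1 + 0.527·0.807) = 1.334/1.425289, so the relative speed is 0.93595c.
γ for this relative speed: γ = 1/√(1 − 0.876002) = 2.8398.
Craft A's interval is proper; time dilation gives Δt_B = γΔτ = 2.8398 × 144 days = 409 days.

409 days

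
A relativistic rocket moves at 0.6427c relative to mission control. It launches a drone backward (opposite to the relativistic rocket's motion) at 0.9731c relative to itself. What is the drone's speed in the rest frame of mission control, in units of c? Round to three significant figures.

0.882c

Relativistic velocity addition: u = (u' + v)/(1 + u'v/c²), with u' = −0.9731c and v = 0.6427c.
Numerator: −0.9731 + 0.6427 = −0.3304. Denominator: 1 + (−0.9731)(0.6427) = 0.37458863.
u = −0.3304/0.37458863 = −0.88203, so the speed is 0.882c.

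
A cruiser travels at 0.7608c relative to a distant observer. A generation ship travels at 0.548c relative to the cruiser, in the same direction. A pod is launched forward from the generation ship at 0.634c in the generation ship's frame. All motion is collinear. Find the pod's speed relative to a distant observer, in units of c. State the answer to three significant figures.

0.982c

First combine the pod and generation ship (S''→S'): u₁ = (0.634 + 0.548)/(1 + 0.634×0.548) = 1.182/1.347432 = 0.87722.
Then combine with the cruiser (S'→S): u = (0.87722 + 0.7608)/(1 + 0.87722×0.7608) = 1.63802/1.667388976 = 0.98239.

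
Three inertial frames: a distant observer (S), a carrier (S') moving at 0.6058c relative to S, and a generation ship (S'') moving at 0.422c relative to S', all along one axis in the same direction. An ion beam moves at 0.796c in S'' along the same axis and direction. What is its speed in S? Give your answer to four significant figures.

Compose velocities in two stages. Stage 1 (into S'): u₁ = (0.796+0.422)/(1+0.796×0.422) = 0.91174.
Stage 2 (into S): u = (0.91174+0.6058)/(1+0.91174×0.6058) = 0.97759, so the speed is 0.9776c.

0.9776c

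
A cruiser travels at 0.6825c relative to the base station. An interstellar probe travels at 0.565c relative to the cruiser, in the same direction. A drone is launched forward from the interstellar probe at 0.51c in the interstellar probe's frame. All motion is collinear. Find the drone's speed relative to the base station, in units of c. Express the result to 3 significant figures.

0.967c

First combine the drone and interstellar probe (S''→S'): u₁ = (0.51 + 0.565)/(1 + 0.51×0.565) = 1.075/1.28815 = 0.83453.
Then combine with the cruiser (S'→S): u = (0.83453 + 0.6825)/(1 + 0.83453×0.6825) = 1.51703/1.569566725 = 0.96653.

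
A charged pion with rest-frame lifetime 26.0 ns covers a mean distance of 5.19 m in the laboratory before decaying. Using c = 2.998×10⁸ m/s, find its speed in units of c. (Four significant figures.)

0.5542c

Let x = d/(cτ) = 5.190 m / (2.998×10⁸ m/s × 2.600×10^-8 s) = 0.66583. Since d = βγcτ, x = βγ = β/√(1−β²).
Solving: β² = x²/(1+x²) = 0.44333/1.44333 = 0.307158, so β = 0.5542.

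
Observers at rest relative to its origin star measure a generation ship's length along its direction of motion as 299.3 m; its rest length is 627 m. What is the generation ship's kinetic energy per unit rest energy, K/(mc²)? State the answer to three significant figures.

Length contraction gives γ = L₀/L = 627/299.3 = 2.09489.
Since K = (γ−1)mc², K/(mc²) = 2.09489 − 1 = 1.09.

1.09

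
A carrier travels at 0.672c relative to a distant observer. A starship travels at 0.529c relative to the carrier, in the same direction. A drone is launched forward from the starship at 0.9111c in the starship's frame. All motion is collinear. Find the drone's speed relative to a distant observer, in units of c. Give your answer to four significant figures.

First combine the drone and starship (S''→S'): u₁ = (0.9111 + 0.529)/(1 + 0.9111×0.529) = 1.4401/1.4819719 = 0.97175.
Then combine with the carrier (S'→S): u = (0.97175 + 0.672)/(1 + 0.97175×0.672) = 1.64375/1.653016 = 0.99439.

0.9944c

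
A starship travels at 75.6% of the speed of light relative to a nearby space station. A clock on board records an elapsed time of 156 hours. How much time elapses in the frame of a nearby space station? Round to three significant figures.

Lorentz factor: γ = (1 − 0.571536)^(−1/2) = 1.5277.
The onboard clock measures proper time, so the interval in the rest frame of a nearby space station is dilated: Δt = γ·Δτ = 1.5277 × 156 hours = 238 hours.

238 hours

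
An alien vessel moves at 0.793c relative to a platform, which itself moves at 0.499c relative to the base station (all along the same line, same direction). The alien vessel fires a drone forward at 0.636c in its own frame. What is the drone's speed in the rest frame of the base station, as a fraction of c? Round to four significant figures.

Compose velocities in two stages. Stage 1 (into S'): u₁ = (0.636+0.793)/(1+0.636×0.793) = 0.94991.
Stage 2 (into S): u = (0.94991+0.499)/(1+0.94991×0.499) = 0.98297, so the speed is 0.9830c.

0.9830c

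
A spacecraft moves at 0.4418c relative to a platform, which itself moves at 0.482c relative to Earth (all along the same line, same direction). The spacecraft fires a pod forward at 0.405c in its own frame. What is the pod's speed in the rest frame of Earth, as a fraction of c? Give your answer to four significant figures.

0.8916c

Apply u = (u'+v)/(1+u'v) twice. Pod in the platform frame: (0.405+0.4418)/(1+0.405·0.4418) = 0.8468/1.178929 = 0.71828c.
That velocity, transformed to the rest frame of Earth: (0.71828+0.482)/(1+0.71828·0.482) = 1.20028/1.34621096 = 0.8916c.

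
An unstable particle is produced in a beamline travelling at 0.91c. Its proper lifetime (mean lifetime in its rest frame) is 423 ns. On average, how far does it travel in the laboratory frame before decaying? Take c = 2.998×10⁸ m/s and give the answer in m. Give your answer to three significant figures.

278 m

With β = 0.91, γ = 1/√(1 − 0.91²) = 1/√0.1719 = 2.4119.
Lab-frame lifetime: Δt = γτ = 2.4119 × 423 ns = 1020.2 ns.
Distance: d = vΔt = 0.91 × 2.998×10⁸ m/s × 1.0202×10^-6 s = 278 m.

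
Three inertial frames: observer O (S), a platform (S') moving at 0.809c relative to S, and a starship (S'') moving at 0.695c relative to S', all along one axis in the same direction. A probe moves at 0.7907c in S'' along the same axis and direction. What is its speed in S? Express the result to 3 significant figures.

Compose velocities in two stages. Stage 1 (into S'): u₁ = (0.7907+0.695)/(1+0.7907×0.695) = 0.9588.
Stage 2 (into S): u = (0.9588+0.809)/(1+0.9588×0.809) = 0.99557, so the speed is 0.996c.

0.996c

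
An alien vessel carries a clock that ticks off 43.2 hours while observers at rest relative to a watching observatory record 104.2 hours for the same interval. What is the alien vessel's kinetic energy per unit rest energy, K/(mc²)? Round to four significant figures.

γ = Δt/Δτ = 104.2/43.2 = 2.41204.
K/(mc²) = γ − 1 = 2.41204 − 1 = 1.412.

1.412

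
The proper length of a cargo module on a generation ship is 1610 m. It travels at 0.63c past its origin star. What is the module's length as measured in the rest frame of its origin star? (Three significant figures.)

γ = 1/√(1 − β²) = 1/√(1 − 0.3969) = 1/√0.6031 = 1/0.776595 = 1.2877.
Along the direction of motion the measured length is L₀/γ = 1610/1.2877 = 1250 m.

1250 m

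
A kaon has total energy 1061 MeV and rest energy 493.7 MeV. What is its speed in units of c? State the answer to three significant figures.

Total energy E = γmc² gives γ = 1061/493.7 = 2.1491.
Hence β = √(1 − 1/γ²) = √(1 − 0.216514) = √0.783486 = 0.885.

0.885c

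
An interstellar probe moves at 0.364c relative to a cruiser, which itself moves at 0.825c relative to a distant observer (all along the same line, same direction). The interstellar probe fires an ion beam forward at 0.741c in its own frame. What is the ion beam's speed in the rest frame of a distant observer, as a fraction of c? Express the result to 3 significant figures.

0.987c

First combine the ion beam and interstellar probe (S''→S'): u₁ = (0.741 + 0.364)/(1 + 0.741×0.364) = 1.105/1.269724 = 0.87027.
Then combine with the cruiser (S'→S): u = (0.87027 + 0.825)/(1 + 0.87027×0.825) = 1.69527/1.71797275 = 0.98679.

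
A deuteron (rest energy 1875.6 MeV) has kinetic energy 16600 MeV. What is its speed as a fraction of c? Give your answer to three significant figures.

0.995c

γ = 1 + K/(mc²) = 1 + 16600/1875.6 = 9.8505.
β = √(1 − 1/γ²) = √(1 − 0.0103058) = √0.9896942 = 0.995.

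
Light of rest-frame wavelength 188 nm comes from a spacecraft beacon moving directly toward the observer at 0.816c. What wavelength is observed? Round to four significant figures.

59.84 nm

Relativistic Doppler for wavelength: λ_obs = λ_src · √((1−β)/(1+β)).
With β = 0.816: factor = √(0.184/1.816) = 0.31831.
λ_obs = 188 × 0.31831 = 59.84 nm.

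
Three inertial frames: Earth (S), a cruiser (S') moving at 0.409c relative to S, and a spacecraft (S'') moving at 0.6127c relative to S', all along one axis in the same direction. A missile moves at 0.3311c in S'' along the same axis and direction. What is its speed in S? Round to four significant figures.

0.9036c

First combine the missile and spacecraft (S''→S'): u₁ = (0.3311 + 0.6127)/(1 + 0.3311×0.6127) = 0.9438/1.20286497 = 0.78463.
Then combine with the cruiser (S'→S): u = (0.78463 + 0.409)/(1 + 0.78463×0.409) = 1.19363/1.32091367 = 0.90364.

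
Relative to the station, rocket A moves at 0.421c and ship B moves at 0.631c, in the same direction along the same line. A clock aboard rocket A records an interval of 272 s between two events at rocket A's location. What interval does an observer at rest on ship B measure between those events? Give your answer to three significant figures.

284 s

Transform rocket A's velocity into ship B's frame: (0.421 − 0.631)/(1 − 0.421·0.631) = −0.21/0.734349, so the relative speed is 0.28597c.
At |u| = 0.28597c, γ = (1 − 0.0817788)^(−1/2) = 1.0436.
Rocket A's interval is proper; time dilation gives Δt_B = γΔτ = 1.0436 × 272 s = 284 s.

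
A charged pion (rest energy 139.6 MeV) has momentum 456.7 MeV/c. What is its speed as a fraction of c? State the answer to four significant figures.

0.9563c

βγ = pc/(mc²) = 456.7/139.6 = 3.2715.
Since γ² = 1 + (βγ)² = 11.7027, γ = √11.7027 = 3.42092, and β = (βγ)/γ = 3.2715/3.42092 = 0.9563.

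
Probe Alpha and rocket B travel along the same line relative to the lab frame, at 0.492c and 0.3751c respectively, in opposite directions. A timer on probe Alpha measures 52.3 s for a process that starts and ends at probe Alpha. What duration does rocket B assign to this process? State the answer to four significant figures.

The velocity of probe Alpha relative to rocket B is (0.492 + 0.3751)c / (1 + 0.492×0.3751) = 0.73201c; relative speed 0.73201c.
γ for this relative speed: γ = 1/√(1 − 0.535839) = 1.4678.
The clock on probe Alpha records proper time, so rocket B measures Δt = γΔτ = 1.4678 × 52.3 = 76.77 s.

76.77 s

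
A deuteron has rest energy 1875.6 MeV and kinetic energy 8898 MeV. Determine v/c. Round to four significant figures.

γ = 1 + K/(mc²) = 1 + 8898/1875.6 = 5.7441.
β = √(1 − 1/γ²) = √(1 − 0.0303079) = √0.9696921 = 0.9847.

0.9847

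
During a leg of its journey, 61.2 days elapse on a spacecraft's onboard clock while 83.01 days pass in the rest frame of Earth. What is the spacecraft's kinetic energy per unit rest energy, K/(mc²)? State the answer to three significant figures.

From Δt = γΔτ: γ = 83.01/61.2 = 1.35637.
Since K = (γ−1)mc², K/(mc²) = 1.35637 − 1 = 0.356.

0.356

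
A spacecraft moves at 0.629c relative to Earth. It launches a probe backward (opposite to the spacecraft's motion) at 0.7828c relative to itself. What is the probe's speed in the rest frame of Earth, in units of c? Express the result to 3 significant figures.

0.303c

Relativistic velocity addition: u = (u' + v)/(1 + u'v/c²), with u' = −0.7828c and v = 0.629c.
Numerator: −0.7828 + 0.629 = −0.1538. Denominator: 1 + (−0.7828)(0.629) = 0.5076188.
u = −0.1538/0.5076188 = −0.30298, so the speed is 0.303c.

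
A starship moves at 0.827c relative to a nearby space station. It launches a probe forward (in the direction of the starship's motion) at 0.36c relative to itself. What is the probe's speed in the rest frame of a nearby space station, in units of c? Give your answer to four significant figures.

In units of c, u = (u' + v)/(1 + u'v) with u' = 0.36 and v = 0.827.
Numerator: 0.36 + 0.827 = 1.187. Denominator: 1 + (0.36)(0.827) = 1.29772.
u = 1.187/1.29772 = 0.91468, so the speed is 0.9147c.

0.9147c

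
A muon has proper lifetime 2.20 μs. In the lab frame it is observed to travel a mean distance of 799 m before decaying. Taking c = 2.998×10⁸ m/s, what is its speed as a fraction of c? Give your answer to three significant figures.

d = βγcτ ⇒ βγ = d/(cτ) = 799.0 m / (659.56 m) = 1.2114.
β = (βγ)/√(1+(βγ)²) = 1.2114/√2.46749 = 0.771.

0.771c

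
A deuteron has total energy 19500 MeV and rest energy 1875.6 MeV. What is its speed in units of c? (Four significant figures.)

0.9954c

γ = E/(mc²) = 19500/1875.6 = 10.397.
β = √(1 − 1/γ²) = √(1 − 0.0092509) = √0.9907491 = 0.9954.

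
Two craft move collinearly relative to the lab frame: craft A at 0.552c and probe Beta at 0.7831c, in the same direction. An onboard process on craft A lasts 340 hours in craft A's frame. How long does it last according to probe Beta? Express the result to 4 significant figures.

Speed of craft A in probe Beta's frame: u = (v_A − v_B)/(1 − v_A v_B/c²) = (0.552 − 0.7831)/(1 − 0.552×0.7831) = −0.2311/0.5677288 = −0.40706; |u| = 0.40706c.
γ for this relative speed: γ = 1/√(1 − 0.165698) = 1.0948.
Craft A's interval is proper; time dilation gives Δt_B = γΔτ = 1.0948 × 340 hours = 372.2 hours.

372.2 hours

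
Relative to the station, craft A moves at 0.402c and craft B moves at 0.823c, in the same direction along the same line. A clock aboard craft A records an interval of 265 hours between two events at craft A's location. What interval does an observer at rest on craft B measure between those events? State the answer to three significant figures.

The velocity of craft A relative to craft B is (0.402 − 0.823)c / (1 − 0.402×0.823) = −0.62915c; relative speed 0.62915c.
γ for this relative speed: γ = 1/√(1 − 0.39583) = 1.2865.
Craft A's interval is proper; time dilation gives Δt_B = γΔτ = 1.2865 × 265 hours = 341 hours.

341 hours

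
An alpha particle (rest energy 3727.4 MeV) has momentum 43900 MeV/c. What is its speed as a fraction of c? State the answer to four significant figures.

0.9964c

pc/(mc²) = 43900/3727.4 = 11.778 = βγ = β/√(1−β²).
So β² = x²/(1 + x²) with x = 11.778: x² = 138.721, β² = 138.721/139.721 = 0.992843, β = 0.9964.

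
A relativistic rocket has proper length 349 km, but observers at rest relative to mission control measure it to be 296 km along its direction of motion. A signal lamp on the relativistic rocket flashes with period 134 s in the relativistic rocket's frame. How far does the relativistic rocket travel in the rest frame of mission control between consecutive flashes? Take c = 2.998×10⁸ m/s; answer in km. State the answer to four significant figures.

2.509×10^7 km

Length contraction gives γ = L₀/L = 349/296 = 1.17905.
β = √(1 − 1/γ²) = 0.52977. Lab-frame period = γτ = 1.17905×134 s = 157.99 s. Distance = βc × γτ = 0.52977 × 2.998×10⁸ m/s × 157.99 s = 2.5093×10^10 m = 2.509×10^7 km.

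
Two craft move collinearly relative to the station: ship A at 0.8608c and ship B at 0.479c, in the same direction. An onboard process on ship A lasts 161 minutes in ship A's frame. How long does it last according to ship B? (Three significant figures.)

Speed of ship A in ship B's frame: u = (v_A − v_B)/(1 − v_A v_B/c²) = (0.8608 − 0.479)/(1 − 0.8608×0.479) = 0.3818/0.5876768 = 0.64968; |u| = 0.64968c.
At |u| = 0.64968c, γ = (1 − 0.422084)^(−1/2) = 1.3154.
The clock on ship A records proper time, so ship B measures Δt = γΔτ = 1.3154 × 161 = 212 minutes.

212 minutes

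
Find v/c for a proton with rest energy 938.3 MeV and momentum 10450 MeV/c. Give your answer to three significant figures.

0.996

pc/(mc²) = 10450/938.3 = 11.137 = βγ = β/√(1−β²).
So β² = x²/(1 + x²) with x = 11.137: x² = 124.033, β² = 124.033/125.033 = 0.992002, β = 0.996.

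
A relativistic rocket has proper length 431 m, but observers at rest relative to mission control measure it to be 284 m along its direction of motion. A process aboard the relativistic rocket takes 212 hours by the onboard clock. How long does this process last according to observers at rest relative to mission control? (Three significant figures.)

γ = L₀/L = 431/284 = 1.51761.
Δt = γΔτ = 1.51761 × 212 = 322 hours.

322 hours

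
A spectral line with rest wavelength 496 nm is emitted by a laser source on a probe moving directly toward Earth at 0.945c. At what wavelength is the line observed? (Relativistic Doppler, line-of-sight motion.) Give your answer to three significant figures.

83.4 nm

Relativistic Doppler for wavelength: λ_obs = λ_src · √((1−β)/(1+β)).
With β = 0.945: factor = √(0.055/1.945) = 0.16816.
λ_obs = 496 × 0.16816 = 83.4 nm.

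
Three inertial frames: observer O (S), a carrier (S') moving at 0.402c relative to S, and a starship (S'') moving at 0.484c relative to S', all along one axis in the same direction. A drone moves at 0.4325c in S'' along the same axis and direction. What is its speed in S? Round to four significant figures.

0.8890c

First combine the drone and starship (S''→S'): u₁ = (0.4325 + 0.484)/(1 + 0.4325×0.484) = 0.9165/1.20933 = 0.75786.
Then combine with the carrier (S'→S): u = (0.75786 + 0.402)/(1 + 0.75786×0.402) = 1.15986/1.30465972 = 0.88901.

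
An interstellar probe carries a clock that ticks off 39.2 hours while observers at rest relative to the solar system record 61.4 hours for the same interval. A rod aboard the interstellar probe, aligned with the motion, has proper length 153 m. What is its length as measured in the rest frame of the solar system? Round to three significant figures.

97.7 m

γ = Δt/Δτ = 61.4/39.2 = 1.56633.
L = L₀/γ = 153/1.56633 = 97.7 m.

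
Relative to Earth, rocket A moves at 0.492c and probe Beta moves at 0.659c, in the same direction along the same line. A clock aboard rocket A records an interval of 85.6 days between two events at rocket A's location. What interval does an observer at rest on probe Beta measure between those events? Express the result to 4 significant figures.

88.34 days

The velocity of rocket A relative to probe Beta is (0.492 − 0.659)c / (1 − 0.492×0.659) = −0.24712c; relative speed 0.24712c.
γ for this relative speed: γ = 1/√(1 − 0.0610683) = 1.032.
Rocket A's interval is proper; time dilation gives Δt_B = γΔτ = 1.032 × 85.6 days = 88.34 days.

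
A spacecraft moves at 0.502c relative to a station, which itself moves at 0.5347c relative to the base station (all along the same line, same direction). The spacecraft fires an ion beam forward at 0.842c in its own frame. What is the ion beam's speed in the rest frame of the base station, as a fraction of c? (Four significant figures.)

Compose velocities in two stages. Stage 1 (into S'): u₁ = (0.842+0.502)/(1+0.842×0.502) = 0.94469.
Stage 2 (into S): u = (0.94469+0.5347)/(1+0.94469×0.5347) = 0.9829, so the speed is 0.9829c.

0.9829c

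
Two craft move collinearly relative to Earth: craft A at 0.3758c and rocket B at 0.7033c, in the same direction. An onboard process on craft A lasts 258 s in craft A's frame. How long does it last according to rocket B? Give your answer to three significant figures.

Transform craft A's velocity into rocket B's frame: (0.3758 − 0.7033)/(1 − 0.3758·0.7033) = −0.3275/0.73569986, so the relative speed is 0.44515c.
γ for this relative speed: γ = 1/√(1 − 0.198159) = 1.1167.
Craft A's interval is proper; time dilation gives Δt_B = γΔτ = 1.1167 × 258 s = 288 s.

288 s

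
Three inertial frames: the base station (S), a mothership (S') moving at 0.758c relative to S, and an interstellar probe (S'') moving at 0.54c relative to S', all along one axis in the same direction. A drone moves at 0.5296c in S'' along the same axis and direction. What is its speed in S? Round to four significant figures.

First combine the drone and interstellar probe (S''→S'): u₁ = (0.5296 + 0.54)/(1 + 0.5296×0.54) = 1.0696/1.285984 = 0.83174.
Then combine with the mothership (S'→S): u = (0.83174 + 0.758)/(1 + 0.83174×0.758) = 1.58974/1.63045892 = 0.97503.

0.9750c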